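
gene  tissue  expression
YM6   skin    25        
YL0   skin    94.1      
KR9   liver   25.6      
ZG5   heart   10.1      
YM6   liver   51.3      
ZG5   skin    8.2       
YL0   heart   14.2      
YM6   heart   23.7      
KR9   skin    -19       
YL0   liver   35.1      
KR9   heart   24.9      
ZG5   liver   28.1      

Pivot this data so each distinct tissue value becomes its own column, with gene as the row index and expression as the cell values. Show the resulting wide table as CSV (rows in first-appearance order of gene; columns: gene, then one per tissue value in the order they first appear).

gene,skin,liver,heart
YM6,25,51.3,23.7
YL0,94.1,35.1,14.2
KR9,-19,25.6,24.9
ZG5,8.2,28.1,10.1

Columns: gene plus the 3 distinct tissue values (skin, liver, heart).
For example, row YM6 column skin takes expression=25 from the long row (YM6, skin).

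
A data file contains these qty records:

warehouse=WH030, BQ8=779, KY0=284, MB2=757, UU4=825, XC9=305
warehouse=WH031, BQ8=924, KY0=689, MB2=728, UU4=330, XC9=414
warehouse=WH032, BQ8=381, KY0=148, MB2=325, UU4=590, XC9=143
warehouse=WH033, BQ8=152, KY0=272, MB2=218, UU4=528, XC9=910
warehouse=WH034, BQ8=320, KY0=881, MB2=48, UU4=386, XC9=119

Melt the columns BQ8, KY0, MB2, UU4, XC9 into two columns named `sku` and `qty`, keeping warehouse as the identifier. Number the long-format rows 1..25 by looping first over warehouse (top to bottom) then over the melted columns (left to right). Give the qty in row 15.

25 rows total (5 × 5). Row 15: index ⌊(15-1)/5⌋ = 2 into warehouse → WH032; (15-1) mod 5 = 4 into the melted columns → XC9.
So row 15 is (WH032, XC9, 143); qty = 143.

143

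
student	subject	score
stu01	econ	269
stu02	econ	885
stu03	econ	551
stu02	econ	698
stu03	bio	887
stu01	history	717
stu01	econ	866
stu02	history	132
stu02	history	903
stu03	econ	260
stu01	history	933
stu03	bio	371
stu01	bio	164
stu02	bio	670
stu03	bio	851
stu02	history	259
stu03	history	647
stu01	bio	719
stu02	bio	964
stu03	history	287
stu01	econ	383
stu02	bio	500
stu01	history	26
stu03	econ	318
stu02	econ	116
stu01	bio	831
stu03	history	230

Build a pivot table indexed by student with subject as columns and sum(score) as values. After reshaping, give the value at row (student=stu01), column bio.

1714

Rows with student=stu01 and subject=bio: score values are 164, 719, 831.
164 + 719 + 831 = 1714.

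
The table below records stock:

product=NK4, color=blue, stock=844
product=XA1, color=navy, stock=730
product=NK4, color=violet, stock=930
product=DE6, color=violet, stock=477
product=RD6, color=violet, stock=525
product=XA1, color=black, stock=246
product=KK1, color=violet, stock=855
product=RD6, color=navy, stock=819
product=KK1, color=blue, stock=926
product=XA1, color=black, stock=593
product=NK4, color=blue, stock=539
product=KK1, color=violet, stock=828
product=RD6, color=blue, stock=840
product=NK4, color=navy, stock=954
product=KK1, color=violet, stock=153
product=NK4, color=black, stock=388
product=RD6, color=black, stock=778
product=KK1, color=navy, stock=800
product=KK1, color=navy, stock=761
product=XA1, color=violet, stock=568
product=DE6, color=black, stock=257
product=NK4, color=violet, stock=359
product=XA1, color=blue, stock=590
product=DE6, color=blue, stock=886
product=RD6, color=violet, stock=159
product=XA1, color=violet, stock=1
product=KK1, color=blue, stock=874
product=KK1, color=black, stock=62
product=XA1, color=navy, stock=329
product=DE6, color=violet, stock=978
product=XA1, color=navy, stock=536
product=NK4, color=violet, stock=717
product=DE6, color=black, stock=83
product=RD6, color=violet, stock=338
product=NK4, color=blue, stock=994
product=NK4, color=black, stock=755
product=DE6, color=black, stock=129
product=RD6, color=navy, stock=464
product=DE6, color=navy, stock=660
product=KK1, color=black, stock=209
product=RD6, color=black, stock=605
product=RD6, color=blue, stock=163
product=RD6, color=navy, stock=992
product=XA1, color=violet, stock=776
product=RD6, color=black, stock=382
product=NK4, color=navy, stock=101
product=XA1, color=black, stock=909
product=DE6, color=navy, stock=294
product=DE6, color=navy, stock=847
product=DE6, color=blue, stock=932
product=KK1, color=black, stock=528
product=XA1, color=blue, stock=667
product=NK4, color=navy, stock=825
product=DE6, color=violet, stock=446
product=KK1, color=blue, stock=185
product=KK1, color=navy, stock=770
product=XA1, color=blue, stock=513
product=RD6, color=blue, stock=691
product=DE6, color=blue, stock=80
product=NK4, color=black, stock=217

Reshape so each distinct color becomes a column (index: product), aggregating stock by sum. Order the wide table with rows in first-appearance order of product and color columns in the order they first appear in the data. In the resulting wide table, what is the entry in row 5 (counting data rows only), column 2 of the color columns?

With rows in first-appearance order of product, row 5 is product=KK1. color columns in first-appearance order: blue, navy, violet, black; column 2 is navy.
Long rows with product=KK1, color=navy: 800 + 761 + 770 = 2331.

2331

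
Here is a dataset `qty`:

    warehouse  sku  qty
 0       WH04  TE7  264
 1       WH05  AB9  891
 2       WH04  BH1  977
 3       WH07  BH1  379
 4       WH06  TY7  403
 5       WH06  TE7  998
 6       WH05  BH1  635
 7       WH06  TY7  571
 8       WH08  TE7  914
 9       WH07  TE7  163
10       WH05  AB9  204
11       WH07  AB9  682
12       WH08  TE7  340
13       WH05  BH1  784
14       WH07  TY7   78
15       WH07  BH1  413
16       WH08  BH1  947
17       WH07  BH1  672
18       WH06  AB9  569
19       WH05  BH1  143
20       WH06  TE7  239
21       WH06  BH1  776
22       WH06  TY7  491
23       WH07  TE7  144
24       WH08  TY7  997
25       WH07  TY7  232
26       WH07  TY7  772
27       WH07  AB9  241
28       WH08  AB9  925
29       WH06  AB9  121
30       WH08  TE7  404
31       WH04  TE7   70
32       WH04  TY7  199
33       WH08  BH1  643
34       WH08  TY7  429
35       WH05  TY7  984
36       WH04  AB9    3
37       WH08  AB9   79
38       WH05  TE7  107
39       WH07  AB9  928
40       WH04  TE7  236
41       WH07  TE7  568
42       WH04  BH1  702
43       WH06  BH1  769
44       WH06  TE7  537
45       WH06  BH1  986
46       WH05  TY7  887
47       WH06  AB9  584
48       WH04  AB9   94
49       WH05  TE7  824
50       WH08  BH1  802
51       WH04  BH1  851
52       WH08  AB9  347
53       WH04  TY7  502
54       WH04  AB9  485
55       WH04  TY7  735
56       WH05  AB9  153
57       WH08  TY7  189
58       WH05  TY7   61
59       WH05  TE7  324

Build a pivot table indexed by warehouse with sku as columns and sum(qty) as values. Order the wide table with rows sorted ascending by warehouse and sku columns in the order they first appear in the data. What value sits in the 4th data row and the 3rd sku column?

1464

With rows sorted ascending by warehouse, row 4 is warehouse=WH07. sku columns in first-appearance order: TE7, AB9, BH1, TY7; column 3 is BH1.
Long rows with warehouse=WH07, sku=BH1: 379 + 413 + 672 = 1464.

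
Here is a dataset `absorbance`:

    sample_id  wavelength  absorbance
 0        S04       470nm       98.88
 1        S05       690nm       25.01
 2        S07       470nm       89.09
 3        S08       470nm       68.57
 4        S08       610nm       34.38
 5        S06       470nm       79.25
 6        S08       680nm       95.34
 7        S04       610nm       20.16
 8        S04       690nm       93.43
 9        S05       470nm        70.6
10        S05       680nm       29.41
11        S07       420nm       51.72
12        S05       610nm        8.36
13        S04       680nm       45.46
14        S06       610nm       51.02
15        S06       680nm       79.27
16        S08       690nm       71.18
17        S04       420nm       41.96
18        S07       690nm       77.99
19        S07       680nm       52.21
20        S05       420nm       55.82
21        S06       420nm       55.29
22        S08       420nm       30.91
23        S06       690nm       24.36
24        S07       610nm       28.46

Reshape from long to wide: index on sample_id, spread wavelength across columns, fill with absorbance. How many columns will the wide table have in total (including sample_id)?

1 column for sample_id plus 5 distinct wavelength values → 6 columns.

6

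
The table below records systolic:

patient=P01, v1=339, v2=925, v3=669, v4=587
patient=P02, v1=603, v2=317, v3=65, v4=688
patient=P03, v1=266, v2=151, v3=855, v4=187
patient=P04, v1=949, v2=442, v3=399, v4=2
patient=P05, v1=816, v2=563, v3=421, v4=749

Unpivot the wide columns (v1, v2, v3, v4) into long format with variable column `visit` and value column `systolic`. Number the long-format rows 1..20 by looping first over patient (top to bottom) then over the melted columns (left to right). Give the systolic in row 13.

949

20 rows total (5 × 4). Row 13: index ⌊(13-1)/4⌋ = 3 into patient → P04; (13-1) mod 4 = 0 into the melted columns → v1.
So row 13 is (P04, v1, 949); systolic = 949.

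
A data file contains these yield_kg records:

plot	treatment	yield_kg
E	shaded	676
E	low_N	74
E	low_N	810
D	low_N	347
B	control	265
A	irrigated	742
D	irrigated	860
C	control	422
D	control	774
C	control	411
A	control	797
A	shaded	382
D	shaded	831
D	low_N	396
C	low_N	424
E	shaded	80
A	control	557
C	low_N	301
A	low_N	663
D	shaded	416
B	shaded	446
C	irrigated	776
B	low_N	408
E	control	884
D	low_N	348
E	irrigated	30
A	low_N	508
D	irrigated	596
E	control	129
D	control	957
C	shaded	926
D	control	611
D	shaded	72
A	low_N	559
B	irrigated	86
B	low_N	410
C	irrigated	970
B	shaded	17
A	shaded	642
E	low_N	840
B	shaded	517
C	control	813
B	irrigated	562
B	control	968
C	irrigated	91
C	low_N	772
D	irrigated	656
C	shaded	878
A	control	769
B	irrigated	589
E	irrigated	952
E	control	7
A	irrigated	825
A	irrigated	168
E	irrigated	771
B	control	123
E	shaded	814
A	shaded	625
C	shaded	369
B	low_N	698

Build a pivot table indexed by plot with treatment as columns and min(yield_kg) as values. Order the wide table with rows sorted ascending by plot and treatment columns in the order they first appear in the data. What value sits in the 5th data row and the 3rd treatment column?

7

With rows sorted ascending by plot, row 5 is plot=E. treatment columns in first-appearance order: shaded, low_N, control, irrigated; column 3 is control.
Long rows with plot=E, treatment=control: min(884, 129, 7) = 7.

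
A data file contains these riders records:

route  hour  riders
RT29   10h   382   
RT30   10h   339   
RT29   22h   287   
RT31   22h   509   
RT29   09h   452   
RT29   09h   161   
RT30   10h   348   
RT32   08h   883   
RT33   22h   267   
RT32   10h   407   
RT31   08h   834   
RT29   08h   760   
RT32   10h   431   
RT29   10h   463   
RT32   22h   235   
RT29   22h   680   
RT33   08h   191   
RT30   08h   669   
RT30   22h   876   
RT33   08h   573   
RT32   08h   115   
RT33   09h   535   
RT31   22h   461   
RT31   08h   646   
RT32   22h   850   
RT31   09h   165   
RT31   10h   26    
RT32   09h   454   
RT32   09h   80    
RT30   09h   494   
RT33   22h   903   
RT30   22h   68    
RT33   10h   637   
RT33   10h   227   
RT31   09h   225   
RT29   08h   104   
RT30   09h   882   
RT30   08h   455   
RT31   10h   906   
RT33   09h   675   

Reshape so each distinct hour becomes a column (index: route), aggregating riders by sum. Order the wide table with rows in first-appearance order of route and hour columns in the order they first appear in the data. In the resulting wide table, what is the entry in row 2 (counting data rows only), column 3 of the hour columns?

With rows in first-appearance order of route, row 2 is route=RT30. hour columns in first-appearance order: 10h, 22h, 09h, 08h; column 3 is 09h.
Long rows with route=RT30, hour=09h: 494 + 882 = 1376.

1376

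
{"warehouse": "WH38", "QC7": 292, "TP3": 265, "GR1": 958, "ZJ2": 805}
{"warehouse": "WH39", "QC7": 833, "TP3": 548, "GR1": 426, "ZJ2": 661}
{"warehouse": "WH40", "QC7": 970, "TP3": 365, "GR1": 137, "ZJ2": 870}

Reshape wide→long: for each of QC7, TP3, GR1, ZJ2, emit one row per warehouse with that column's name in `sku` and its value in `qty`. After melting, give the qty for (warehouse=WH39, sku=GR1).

Unpivoting turns each (warehouse, wide-column) pair into one long row.
The wide cell at row WH39, column GR1 holds 426, so the long row (WH39, GR1) has qty=426.

426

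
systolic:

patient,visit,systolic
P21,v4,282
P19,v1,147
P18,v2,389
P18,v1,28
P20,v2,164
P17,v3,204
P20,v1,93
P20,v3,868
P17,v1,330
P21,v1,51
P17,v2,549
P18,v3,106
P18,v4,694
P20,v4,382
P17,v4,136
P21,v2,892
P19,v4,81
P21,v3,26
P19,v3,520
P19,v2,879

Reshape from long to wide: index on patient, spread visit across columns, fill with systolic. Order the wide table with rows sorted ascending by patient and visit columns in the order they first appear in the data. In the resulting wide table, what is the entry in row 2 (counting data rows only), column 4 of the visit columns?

106

With rows sorted ascending by patient, row 2 is patient=P18. visit columns in first-appearance order: v4, v1, v2, v3; column 4 is v3.
Long rows with patient=P18, visit=v3: systolic = 106.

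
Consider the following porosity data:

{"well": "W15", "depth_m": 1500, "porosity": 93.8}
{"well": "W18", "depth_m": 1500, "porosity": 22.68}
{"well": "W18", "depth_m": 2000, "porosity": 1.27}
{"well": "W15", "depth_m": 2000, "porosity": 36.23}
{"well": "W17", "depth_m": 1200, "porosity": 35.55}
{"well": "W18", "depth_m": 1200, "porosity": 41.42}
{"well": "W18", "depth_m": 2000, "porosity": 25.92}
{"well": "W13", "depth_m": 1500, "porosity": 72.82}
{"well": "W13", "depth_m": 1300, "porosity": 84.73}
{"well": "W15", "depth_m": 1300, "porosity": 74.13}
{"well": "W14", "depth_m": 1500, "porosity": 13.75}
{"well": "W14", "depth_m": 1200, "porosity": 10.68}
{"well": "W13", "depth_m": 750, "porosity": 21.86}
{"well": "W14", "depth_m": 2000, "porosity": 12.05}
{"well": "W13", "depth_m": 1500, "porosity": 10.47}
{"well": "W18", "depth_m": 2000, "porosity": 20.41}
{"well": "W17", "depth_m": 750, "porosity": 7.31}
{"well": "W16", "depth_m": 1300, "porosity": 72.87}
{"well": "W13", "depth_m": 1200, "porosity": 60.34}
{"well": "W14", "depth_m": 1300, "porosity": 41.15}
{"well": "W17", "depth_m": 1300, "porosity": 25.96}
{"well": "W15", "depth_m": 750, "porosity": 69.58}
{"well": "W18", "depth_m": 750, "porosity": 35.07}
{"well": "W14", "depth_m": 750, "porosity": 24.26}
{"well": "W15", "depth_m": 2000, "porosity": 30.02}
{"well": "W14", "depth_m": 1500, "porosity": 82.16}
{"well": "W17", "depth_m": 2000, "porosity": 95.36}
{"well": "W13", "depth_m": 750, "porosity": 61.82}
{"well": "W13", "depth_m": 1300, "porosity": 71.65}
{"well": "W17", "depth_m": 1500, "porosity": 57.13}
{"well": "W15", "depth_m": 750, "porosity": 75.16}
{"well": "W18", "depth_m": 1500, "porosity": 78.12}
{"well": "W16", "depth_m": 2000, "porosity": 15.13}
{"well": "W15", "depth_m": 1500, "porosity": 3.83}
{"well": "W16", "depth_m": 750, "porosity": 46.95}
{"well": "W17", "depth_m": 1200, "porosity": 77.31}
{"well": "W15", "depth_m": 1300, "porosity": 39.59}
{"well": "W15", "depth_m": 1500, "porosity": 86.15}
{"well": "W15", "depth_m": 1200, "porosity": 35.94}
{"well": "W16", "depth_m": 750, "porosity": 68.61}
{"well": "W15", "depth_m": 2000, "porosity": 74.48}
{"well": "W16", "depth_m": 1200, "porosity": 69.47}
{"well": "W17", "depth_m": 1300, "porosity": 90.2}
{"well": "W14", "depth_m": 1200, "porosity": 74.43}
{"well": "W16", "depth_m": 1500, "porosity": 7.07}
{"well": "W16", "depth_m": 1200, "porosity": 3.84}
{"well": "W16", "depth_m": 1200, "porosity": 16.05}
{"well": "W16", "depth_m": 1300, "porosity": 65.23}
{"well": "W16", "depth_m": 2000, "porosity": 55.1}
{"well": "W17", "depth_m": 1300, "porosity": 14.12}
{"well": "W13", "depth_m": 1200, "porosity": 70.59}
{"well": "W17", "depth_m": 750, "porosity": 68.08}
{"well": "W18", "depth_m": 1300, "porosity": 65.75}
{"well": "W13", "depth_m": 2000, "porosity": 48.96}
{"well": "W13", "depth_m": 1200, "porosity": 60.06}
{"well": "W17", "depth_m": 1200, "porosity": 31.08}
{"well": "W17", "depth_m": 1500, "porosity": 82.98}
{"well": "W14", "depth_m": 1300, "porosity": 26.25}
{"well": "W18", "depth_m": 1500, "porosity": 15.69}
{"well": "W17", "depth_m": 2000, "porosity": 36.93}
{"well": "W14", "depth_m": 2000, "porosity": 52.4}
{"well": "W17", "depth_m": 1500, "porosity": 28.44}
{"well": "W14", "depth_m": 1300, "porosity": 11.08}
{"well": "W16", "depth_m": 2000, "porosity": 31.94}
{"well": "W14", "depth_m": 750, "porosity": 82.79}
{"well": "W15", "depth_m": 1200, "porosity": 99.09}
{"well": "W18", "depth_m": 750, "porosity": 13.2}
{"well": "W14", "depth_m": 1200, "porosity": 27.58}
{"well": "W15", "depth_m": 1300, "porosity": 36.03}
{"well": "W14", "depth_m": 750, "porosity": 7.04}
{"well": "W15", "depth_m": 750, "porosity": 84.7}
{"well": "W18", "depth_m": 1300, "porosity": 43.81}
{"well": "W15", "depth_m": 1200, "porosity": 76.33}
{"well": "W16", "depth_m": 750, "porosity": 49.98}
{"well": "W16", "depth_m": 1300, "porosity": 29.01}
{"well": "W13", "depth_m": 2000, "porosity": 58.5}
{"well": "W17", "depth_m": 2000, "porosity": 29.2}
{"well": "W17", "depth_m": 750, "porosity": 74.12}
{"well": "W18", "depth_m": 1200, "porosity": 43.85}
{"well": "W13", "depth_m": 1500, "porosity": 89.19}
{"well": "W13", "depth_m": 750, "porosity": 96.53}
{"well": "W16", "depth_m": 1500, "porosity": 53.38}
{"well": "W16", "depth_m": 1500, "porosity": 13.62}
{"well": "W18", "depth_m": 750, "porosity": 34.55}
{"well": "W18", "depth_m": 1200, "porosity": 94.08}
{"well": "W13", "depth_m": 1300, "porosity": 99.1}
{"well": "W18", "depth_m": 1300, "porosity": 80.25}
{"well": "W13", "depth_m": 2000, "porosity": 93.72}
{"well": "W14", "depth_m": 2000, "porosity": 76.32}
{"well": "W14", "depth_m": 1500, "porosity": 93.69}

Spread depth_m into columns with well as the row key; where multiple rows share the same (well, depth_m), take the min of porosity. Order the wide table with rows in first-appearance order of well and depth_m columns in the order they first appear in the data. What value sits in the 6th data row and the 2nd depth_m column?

With rows in first-appearance order of well, row 6 is well=W16. depth_m columns in first-appearance order: 1500, 2000, 1200, 1300, 750; column 2 is 2000.
Long rows with well=W16, depth_m=2000: min(15.13, 55.1, 31.94) = 15.13.

15.13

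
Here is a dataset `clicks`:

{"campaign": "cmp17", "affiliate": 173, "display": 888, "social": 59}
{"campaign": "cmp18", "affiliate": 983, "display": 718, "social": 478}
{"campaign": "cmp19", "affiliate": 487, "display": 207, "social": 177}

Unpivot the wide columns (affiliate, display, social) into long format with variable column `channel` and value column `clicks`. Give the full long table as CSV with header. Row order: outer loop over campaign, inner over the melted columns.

campaign,channel,clicks
cmp17,affiliate,173
cmp17,display,888
cmp17,social,59
cmp18,affiliate,983
cmp18,display,718
cmp18,social,478
cmp19,affiliate,487
cmp19,display,207
cmp19,social,177

Each (campaign, column) pair becomes one row: 3 × 3 = 9 rows.
For example, (cmp17, affiliate) → clicks=173.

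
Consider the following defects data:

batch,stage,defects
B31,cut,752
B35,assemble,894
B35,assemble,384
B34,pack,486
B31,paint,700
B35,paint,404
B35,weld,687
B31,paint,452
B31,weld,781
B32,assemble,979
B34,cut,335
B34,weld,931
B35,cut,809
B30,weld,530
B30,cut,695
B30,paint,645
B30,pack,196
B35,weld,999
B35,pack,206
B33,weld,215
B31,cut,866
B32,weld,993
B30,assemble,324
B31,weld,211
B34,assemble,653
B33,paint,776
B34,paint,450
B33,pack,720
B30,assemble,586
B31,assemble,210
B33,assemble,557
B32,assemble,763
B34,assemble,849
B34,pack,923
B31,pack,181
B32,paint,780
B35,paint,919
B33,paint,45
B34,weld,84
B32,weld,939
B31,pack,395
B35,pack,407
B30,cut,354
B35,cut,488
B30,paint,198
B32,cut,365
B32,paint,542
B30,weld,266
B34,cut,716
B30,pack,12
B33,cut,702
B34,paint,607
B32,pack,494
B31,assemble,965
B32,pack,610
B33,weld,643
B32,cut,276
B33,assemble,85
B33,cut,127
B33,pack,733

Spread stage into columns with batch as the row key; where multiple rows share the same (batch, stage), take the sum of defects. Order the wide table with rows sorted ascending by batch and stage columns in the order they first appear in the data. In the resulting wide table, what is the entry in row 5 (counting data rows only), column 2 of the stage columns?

With rows sorted ascending by batch, row 5 is batch=B34. stage columns in first-appearance order: cut, assemble, pack, paint, weld; column 2 is assemble.
Long rows with batch=B34, stage=assemble: 653 + 849 = 1502.

1502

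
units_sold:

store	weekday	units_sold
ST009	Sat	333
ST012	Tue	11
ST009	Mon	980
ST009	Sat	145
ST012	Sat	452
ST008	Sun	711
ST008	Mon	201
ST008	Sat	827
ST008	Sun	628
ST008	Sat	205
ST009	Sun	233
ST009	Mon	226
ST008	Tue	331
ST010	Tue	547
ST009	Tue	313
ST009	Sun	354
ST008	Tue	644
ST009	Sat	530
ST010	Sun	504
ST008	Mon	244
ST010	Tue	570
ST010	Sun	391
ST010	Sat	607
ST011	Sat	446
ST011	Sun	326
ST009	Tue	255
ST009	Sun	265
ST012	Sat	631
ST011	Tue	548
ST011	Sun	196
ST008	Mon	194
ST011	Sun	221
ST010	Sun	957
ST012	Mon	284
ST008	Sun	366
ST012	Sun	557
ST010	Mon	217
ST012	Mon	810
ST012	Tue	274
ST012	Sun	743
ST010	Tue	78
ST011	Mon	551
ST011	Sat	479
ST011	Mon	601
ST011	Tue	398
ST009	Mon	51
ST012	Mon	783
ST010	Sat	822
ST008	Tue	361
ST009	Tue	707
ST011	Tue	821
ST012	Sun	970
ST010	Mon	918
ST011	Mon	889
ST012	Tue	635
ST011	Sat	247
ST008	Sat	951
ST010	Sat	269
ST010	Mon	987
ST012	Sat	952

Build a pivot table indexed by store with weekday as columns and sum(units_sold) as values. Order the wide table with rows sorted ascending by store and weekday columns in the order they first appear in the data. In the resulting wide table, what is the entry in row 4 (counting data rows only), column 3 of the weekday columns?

With rows sorted ascending by store, row 4 is store=ST011. weekday columns in first-appearance order: Sat, Tue, Mon, Sun; column 3 is Mon.
Long rows with store=ST011, weekday=Mon: 551 + 601 + 889 = 2041.

2041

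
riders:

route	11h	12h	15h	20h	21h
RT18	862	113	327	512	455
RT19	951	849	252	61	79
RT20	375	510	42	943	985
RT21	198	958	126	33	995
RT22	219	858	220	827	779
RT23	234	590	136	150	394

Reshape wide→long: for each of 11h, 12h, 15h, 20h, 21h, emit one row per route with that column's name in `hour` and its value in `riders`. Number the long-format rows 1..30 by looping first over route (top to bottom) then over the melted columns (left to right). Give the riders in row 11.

375

30 rows total (6 × 5). Row 11: index ⌊(11-1)/5⌋ = 2 into route → RT20; (11-1) mod 5 = 0 into the melted columns → 11h.
So row 11 is (RT20, 11h, 375); riders = 375.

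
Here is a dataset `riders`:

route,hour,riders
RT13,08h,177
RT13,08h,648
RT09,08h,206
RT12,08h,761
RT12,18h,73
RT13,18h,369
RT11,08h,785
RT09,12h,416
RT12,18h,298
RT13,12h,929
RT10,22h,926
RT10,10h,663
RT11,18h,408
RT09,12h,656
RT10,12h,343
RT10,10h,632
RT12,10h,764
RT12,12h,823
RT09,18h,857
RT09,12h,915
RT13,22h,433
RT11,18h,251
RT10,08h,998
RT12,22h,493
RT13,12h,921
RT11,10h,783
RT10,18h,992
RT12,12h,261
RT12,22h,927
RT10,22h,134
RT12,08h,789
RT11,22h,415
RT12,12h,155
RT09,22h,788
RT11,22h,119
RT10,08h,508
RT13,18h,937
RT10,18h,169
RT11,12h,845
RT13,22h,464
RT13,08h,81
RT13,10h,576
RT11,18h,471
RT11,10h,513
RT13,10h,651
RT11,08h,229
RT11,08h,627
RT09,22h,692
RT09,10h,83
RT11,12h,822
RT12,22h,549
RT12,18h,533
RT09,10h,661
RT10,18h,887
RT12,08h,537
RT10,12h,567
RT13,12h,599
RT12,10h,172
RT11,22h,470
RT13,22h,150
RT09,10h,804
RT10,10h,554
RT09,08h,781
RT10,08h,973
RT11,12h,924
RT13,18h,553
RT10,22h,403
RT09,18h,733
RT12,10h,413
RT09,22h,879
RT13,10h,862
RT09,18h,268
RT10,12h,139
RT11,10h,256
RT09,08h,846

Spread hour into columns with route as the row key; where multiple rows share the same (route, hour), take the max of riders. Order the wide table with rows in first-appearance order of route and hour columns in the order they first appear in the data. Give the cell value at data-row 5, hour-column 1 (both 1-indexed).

With rows in first-appearance order of route, row 5 is route=RT10. hour columns in first-appearance order: 08h, 18h, 12h, 22h, 10h; column 1 is 08h.
Long rows with route=RT10, hour=08h: max(998, 508, 973) = 998.

998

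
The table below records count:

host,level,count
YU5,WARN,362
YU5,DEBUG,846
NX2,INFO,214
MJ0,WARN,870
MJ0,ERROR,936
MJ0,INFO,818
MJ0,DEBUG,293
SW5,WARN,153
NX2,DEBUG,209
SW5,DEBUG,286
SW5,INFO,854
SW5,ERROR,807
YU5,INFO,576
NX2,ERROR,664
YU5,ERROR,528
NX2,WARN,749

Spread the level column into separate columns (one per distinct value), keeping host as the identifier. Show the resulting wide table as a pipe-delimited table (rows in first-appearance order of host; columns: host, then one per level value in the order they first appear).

| host | WARN | DEBUG | INFO | ERROR |
| YU5 | 362 | 846 | 576 | 528 |
| NX2 | 749 | 209 | 214 | 664 |
| MJ0 | 870 | 293 | 818 | 936 |
| SW5 | 153 | 286 | 854 | 807 |

Columns: host plus the 4 distinct level values (WARN, DEBUG, INFO, ERROR).
For example, row YU5 column WARN takes count=362 from the long row (YU5, WARN).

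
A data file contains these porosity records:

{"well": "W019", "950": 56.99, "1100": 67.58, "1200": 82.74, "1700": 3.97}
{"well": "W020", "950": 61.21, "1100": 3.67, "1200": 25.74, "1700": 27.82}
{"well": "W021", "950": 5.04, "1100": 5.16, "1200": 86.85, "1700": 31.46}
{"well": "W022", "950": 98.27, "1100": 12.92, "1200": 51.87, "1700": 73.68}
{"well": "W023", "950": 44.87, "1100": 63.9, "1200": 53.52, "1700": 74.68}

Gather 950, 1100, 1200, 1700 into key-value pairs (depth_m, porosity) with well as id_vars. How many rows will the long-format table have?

20

5 well values × 4 melted columns = 20 rows.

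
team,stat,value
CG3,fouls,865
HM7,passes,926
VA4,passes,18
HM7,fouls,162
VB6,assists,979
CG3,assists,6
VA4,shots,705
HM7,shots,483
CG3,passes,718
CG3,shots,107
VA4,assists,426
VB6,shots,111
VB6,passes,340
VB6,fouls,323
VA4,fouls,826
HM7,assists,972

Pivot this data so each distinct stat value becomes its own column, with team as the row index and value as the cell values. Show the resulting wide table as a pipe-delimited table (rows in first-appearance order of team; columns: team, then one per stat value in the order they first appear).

| team | fouls | passes | assists | shots |
| CG3 | 865 | 718 | 6 | 107 |
| HM7 | 162 | 926 | 972 | 483 |
| VA4 | 826 | 18 | 426 | 705 |
| VB6 | 323 | 340 | 979 | 111 |

Columns: team plus the 4 distinct stat values (fouls, passes, assists, shots).
For example, row CG3 column fouls takes value=865 from the long row (CG3, fouls).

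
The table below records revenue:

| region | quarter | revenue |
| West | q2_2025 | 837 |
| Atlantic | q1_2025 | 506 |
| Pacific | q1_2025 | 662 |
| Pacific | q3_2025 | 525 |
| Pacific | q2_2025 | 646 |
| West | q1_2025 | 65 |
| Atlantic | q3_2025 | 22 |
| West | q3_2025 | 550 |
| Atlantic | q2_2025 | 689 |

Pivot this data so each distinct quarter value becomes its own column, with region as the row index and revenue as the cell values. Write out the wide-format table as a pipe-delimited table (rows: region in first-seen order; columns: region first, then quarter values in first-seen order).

Columns: region plus the 3 distinct quarter values (q2_2025, q1_2025, q3_2025).
For example, row West column q2_2025 takes revenue=837 from the long row (West, q2_2025).

| region | q2_2025 | q1_2025 | q3_2025 |
| West | 837 | 65 | 550 |
| Atlantic | 689 | 506 | 22 |
| Pacific | 646 | 662 | 525 |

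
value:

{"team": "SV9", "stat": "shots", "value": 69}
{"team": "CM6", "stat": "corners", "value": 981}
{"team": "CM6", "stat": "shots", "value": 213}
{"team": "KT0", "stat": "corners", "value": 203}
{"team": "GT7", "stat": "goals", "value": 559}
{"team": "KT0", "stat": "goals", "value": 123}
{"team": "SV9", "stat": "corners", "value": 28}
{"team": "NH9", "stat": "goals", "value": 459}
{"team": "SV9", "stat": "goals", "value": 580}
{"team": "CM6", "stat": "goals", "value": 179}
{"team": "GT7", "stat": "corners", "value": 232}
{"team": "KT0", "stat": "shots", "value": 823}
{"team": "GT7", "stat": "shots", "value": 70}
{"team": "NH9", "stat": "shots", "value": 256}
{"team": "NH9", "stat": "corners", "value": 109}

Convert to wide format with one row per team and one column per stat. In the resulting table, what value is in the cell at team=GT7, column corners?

232

Wide layout: rows indexed by team, columns are the 3 distinct stat values (shots, corners, goals).
Cell (team=GT7, stat=corners) draws from the long row where team=GT7 and stat=corners, which has value=232.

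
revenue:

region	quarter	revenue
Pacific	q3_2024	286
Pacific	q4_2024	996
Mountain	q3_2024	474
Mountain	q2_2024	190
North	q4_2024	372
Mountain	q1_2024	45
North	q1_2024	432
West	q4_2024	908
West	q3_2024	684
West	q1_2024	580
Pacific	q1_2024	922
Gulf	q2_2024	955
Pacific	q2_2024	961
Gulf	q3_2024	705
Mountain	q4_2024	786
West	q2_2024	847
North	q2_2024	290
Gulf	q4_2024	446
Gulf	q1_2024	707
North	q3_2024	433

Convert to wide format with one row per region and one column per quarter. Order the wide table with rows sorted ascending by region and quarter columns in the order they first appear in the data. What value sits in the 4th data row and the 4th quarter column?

922

With rows sorted ascending by region, row 4 is region=Pacific. quarter columns in first-appearance order: q3_2024, q4_2024, q2_2024, q1_2024; column 4 is q1_2024.
Long rows with region=Pacific, quarter=q1_2024: revenue = 922.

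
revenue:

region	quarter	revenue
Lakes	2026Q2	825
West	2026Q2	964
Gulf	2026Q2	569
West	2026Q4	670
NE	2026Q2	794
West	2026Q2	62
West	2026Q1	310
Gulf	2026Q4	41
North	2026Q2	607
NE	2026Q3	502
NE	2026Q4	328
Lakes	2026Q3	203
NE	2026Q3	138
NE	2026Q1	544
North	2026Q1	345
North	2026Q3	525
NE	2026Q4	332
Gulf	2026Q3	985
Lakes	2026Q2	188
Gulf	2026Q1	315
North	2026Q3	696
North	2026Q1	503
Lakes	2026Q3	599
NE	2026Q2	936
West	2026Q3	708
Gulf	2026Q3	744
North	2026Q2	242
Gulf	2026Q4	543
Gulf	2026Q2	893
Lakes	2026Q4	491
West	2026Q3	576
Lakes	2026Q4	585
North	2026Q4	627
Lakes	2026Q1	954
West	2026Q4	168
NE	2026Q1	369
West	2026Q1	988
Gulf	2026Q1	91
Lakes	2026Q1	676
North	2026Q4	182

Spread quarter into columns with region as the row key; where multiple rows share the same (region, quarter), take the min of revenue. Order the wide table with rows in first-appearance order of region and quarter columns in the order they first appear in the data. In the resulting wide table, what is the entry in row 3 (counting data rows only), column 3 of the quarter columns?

91

With rows in first-appearance order of region, row 3 is region=Gulf. quarter columns in first-appearance order: 2026Q2, 2026Q4, 2026Q1, 2026Q3; column 3 is 2026Q1.
Long rows with region=Gulf, quarter=2026Q1: min(315, 91) = 91.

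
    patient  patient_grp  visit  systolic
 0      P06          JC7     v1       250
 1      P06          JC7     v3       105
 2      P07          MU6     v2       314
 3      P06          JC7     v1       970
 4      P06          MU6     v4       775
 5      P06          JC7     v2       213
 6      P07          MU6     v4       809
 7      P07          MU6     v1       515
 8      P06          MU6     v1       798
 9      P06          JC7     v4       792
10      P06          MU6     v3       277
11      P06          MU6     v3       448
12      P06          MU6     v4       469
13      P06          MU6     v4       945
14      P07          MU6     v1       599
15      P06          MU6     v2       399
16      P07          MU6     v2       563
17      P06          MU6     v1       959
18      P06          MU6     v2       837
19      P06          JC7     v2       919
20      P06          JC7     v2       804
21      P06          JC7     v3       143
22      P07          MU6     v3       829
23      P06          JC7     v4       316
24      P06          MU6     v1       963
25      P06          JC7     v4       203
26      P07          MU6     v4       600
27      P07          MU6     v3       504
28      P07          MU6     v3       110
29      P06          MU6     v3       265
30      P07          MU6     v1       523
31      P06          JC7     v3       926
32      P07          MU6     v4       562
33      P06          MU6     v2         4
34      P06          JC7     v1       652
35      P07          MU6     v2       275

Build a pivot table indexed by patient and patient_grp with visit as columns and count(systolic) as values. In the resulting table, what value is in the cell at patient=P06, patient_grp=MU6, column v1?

3

Rows with patient=P06, patient_grp=MU6 and visit=v1: systolic values are 798, 959, 963.
3 rows match — count = 3.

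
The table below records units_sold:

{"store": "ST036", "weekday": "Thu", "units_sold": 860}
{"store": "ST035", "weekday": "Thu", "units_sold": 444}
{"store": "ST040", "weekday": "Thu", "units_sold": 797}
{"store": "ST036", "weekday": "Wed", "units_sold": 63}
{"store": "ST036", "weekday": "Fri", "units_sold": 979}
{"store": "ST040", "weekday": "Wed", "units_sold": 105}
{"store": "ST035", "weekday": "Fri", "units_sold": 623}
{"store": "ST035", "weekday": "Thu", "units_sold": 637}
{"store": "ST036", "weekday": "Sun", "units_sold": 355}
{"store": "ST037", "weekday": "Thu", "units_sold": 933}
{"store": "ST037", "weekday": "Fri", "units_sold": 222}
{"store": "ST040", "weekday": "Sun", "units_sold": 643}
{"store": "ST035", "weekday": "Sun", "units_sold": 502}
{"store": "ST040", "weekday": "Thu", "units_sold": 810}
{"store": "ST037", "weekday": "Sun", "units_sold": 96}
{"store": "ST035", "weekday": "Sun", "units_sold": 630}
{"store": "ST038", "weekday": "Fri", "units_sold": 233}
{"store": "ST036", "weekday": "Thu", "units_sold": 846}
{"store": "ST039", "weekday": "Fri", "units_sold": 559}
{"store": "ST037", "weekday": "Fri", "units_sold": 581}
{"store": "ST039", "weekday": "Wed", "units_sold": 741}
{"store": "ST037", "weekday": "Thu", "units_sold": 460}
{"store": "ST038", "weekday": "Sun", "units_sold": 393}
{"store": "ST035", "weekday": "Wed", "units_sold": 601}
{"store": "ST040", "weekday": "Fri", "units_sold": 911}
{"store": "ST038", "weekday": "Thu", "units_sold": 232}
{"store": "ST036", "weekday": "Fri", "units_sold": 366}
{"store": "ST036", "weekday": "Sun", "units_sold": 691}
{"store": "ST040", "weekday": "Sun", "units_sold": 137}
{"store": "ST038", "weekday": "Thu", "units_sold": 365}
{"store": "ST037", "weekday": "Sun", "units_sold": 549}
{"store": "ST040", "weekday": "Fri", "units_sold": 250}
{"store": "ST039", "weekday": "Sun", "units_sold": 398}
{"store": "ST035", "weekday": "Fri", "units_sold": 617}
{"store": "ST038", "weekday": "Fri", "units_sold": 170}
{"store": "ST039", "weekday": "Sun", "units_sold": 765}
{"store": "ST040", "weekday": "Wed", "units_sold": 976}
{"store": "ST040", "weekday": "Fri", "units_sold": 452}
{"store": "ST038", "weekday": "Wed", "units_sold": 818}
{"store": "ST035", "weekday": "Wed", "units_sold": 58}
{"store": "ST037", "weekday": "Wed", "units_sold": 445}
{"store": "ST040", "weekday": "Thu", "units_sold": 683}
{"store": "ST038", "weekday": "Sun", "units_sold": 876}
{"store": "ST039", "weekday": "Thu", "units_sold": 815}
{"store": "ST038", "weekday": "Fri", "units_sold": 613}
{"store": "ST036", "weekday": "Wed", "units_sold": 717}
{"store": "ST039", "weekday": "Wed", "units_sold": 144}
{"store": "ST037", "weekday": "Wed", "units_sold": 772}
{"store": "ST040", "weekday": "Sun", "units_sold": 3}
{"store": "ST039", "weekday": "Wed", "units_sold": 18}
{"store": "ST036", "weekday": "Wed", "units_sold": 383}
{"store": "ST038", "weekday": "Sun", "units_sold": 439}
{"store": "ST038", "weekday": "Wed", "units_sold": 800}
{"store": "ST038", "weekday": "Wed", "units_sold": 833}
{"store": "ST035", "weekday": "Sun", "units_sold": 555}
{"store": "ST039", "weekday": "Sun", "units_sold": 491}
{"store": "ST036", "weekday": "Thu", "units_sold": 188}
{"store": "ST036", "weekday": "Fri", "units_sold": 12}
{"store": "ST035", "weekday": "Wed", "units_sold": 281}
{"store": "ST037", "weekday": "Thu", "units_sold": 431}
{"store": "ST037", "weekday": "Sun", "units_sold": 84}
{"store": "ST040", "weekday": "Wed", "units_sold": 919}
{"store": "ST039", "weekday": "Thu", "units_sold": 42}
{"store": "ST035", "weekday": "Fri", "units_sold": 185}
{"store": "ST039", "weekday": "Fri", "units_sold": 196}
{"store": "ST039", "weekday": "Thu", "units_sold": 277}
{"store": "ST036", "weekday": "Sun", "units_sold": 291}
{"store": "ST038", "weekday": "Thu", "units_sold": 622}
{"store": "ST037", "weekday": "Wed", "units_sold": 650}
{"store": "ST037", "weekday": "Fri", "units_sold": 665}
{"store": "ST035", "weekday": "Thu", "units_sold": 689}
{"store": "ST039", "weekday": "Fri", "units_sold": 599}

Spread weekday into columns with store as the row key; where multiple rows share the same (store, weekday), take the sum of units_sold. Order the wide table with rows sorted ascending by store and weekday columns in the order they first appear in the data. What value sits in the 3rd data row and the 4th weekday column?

729

With rows sorted ascending by store, row 3 is store=ST037. weekday columns in first-appearance order: Thu, Wed, Fri, Sun; column 4 is Sun.
Long rows with store=ST037, weekday=Sun: 96 + 549 + 84 = 729.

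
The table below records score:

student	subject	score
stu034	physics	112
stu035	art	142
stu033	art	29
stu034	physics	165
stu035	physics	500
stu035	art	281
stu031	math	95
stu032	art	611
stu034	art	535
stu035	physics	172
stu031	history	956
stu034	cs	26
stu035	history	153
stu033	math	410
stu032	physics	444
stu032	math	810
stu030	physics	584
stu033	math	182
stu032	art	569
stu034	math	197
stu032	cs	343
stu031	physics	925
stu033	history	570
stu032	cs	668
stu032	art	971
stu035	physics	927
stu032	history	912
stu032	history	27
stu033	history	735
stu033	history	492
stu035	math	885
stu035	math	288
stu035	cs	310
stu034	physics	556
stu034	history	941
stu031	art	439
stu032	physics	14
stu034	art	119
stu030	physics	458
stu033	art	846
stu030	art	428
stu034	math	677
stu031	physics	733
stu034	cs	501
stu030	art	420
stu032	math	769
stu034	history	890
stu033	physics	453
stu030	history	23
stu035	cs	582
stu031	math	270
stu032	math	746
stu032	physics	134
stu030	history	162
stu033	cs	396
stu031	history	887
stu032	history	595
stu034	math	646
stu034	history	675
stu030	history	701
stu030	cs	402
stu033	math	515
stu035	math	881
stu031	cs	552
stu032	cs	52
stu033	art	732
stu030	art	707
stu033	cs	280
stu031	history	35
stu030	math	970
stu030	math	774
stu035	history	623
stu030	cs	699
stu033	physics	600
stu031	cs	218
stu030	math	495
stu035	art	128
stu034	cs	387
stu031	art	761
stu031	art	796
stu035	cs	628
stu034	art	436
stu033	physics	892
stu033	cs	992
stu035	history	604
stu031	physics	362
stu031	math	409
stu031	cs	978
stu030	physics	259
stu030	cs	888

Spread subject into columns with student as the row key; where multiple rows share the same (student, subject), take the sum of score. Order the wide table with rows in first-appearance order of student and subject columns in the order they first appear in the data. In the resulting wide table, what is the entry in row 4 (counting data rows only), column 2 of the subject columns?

1996

With rows in first-appearance order of student, row 4 is student=stu031. subject columns in first-appearance order: physics, art, math, history, cs; column 2 is art.
Long rows with student=stu031, subject=art: 439 + 761 + 796 = 1996.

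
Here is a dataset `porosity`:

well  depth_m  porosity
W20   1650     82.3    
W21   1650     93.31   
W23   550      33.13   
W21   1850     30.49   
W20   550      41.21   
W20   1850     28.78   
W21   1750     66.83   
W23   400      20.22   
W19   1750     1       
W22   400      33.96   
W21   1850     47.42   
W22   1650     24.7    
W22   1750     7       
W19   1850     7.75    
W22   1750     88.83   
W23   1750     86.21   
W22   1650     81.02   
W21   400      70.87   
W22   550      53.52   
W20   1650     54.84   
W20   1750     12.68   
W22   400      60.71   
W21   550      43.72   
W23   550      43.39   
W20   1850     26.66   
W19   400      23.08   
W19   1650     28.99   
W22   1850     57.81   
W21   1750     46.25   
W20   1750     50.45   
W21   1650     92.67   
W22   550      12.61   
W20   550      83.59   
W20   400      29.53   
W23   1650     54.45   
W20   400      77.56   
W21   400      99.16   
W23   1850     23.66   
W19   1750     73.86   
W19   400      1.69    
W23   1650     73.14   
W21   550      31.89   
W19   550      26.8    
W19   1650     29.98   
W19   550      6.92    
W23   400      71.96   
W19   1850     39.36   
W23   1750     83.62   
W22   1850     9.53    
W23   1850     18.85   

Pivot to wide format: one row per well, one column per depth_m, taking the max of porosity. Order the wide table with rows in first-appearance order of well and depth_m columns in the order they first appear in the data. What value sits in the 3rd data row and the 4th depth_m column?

With rows in first-appearance order of well, row 3 is well=W23. depth_m columns in first-appearance order: 1650, 550, 1850, 1750, 400; column 4 is 1750.
Long rows with well=W23, depth_m=1750: max(86.21, 83.62) = 86.21.

86.21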